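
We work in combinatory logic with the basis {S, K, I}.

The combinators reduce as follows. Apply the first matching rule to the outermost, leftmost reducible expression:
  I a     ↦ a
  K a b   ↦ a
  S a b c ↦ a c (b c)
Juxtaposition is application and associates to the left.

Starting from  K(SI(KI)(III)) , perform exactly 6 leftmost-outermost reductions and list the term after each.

  start: K(SI(KI)(III))
  step 1: K(I(III)(KI(III)))
  step 2: K(III(KI(III)))
  step 3: K(II(KI(III)))
  step 4: K(I(KI(III)))
  step 5: K(KI(III))
  step 6: KI

Answer: after 6 steps: KI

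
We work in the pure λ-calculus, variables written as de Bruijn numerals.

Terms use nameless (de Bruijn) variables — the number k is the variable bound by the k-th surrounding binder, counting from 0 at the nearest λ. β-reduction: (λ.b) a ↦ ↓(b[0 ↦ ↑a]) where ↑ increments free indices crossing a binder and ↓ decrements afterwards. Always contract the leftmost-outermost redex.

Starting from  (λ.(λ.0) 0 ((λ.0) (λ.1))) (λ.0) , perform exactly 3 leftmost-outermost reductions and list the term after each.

  start: (λ.(λ.0) 0 ((λ.0) (λ.1))) (λ.0)
  →1  (λ.0) (λ.0) ((λ.0) (λ.λ.0))
  →2  (λ.0) ((λ.0) (λ.λ.0))
  →3  (λ.0) (λ.λ.0)

Answer: after 3 steps: (λ.0) (λ.λ.0)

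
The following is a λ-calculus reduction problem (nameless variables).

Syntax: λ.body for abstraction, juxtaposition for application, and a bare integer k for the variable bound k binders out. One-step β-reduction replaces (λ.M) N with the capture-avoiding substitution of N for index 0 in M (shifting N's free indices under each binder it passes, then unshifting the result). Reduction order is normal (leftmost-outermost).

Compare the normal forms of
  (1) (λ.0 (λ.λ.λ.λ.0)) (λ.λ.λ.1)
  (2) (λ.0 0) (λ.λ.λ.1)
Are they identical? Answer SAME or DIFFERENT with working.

Answer: SAME — A ⇓ λ.λ.1, B ⇓ λ.λ.1

Derivation:
Term A:
  start: (λ.0 (λ.λ.λ.λ.0)) (λ.λ.λ.1)
  →1  (λ.λ.λ.1) (λ.λ.λ.λ.0)
  →2  λ.λ.1

Term B:
  start: (λ.0 0) (λ.λ.λ.1)
  →1  (λ.λ.λ.1) (λ.λ.λ.1)
  →2  λ.λ.1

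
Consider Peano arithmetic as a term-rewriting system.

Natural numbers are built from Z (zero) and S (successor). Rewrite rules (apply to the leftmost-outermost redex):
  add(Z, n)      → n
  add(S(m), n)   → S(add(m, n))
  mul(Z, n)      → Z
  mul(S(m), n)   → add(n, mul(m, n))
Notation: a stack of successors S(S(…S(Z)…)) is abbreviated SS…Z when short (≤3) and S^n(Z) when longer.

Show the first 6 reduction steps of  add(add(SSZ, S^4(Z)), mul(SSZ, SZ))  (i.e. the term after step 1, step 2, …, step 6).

Answer: after 6 steps: S(S(S(add(SSSZ, mul(SSZ, SZ)))))

Reduction:
  start: add(add(SSZ, S^4(Z)), mul(SSZ, SZ))
  [1] add(S(add(SZ, S^4(Z))), mul(SSZ, SZ))
  [2] S(add(add(SZ, S^4(Z)), mul(SSZ, SZ)))
  [3] S(add(S(add(Z, S^4(Z))), mul(SSZ, SZ)))
  [4] S(S(add(add(Z, S^4(Z)), mul(SSZ, SZ))))
  [5] S(S(add(S^4(Z), mul(SSZ, SZ))))
  [6] S(S(S(add(SSSZ, mul(SSZ, SZ)))))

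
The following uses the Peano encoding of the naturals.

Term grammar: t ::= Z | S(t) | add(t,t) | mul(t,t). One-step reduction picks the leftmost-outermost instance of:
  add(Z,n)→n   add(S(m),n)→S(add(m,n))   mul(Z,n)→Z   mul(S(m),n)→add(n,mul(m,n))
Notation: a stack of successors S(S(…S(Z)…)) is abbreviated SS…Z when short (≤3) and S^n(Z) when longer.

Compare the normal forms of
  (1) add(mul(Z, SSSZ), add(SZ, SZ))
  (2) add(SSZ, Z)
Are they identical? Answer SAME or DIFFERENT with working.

Answer: SAME — A ⇓ SSZ, B ⇓ SSZ

Reduction:
Term A:
  start: add(mul(Z, SSSZ), add(SZ, SZ))
  [1] add(Z, add(SZ, SZ))
  [2] add(SZ, SZ)
  [3] S(add(Z, SZ))
  [4] SSZ

Term B:
  start: add(SSZ, Z)
  [1] S(add(SZ, Z))
  [2] S(S(add(Z, Z)))
  [3] SSZ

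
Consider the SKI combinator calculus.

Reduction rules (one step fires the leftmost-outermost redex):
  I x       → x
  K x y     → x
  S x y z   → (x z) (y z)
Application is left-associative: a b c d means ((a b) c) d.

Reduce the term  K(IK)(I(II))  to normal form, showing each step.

Answer: normal form = K  (in 2 steps)

Derivation:
  start: K(IK)(I(II))
  →1  IK
  →2  K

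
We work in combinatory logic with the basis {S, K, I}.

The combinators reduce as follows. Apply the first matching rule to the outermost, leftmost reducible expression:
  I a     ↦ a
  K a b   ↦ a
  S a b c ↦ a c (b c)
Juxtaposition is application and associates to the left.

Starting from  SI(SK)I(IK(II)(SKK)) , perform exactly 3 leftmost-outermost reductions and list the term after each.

Answer: after 3 steps: SKI(IK(II)(SKK))

Working:
  start: SI(SK)I(IK(II)(SKK))
  [1] II(SKI)(IK(II)(SKK))
  [2] I(SKI)(IK(II)(SKK))
  [3] SKI(IK(II)(SKK))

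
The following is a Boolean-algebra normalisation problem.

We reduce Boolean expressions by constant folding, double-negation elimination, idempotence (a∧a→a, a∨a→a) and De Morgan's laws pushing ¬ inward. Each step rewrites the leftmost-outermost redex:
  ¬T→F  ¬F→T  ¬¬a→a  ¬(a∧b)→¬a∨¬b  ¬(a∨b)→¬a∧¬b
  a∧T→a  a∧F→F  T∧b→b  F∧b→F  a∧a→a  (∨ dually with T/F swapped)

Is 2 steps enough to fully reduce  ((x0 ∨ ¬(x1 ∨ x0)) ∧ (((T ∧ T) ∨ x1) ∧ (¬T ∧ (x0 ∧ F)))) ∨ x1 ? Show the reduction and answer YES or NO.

Answer: NO — after 2 steps the term is ((x0 ∨ (¬x1 ∧ ¬x0)) ∧ ((T ∨ x1) ∧ (¬T ∧ (x0 ∧ F)))) ∨ x1, not yet normal

Working:
  start: ((x0 ∨ ¬(x1 ∨ x0)) ∧ (((T ∧ T) ∨ x1) ∧ (¬T ∧ (x0 ∧ F)))) ∨ x1
  →1  ((x0 ∨ (¬x1 ∧ ¬x0)) ∧ (((T ∧ T) ∨ x1) ∧ (¬T ∧ (x0 ∧ F)))) ∨ x1
  →2  ((x0 ∨ (¬x1 ∧ ¬x0)) ∧ ((T ∨ x1) ∧ (¬T ∧ (x0 ∧ F)))) ∨ x1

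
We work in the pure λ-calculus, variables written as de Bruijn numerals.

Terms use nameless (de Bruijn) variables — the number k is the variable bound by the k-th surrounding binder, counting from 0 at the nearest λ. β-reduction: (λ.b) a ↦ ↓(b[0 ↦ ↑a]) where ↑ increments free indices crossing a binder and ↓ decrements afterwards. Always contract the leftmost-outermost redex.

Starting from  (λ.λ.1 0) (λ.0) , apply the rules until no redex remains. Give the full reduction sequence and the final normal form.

Answer: normal form = λ.0  (in 2 steps)

Reduction:
  start: (λ.λ.1 0) (λ.0)
  →1  λ.(λ.0) 0
  →2  λ.0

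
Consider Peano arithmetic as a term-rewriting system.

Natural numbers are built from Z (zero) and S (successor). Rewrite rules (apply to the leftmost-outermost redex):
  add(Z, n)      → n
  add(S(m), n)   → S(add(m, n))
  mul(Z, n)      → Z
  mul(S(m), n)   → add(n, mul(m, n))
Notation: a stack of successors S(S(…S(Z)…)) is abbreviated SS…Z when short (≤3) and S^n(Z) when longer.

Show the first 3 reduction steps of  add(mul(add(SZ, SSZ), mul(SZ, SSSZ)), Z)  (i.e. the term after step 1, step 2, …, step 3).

  start: add(mul(add(SZ, SSZ), mul(SZ, SSSZ)), Z)
  →1  add(mul(S(add(Z, SSZ)), mul(SZ, SSSZ)), Z)
  →2  add(add(mul(SZ, SSSZ), mul(add(Z, SSZ), mul(SZ, SSSZ))), Z)
  →3  add(add(add(SSSZ, mul(Z, SSSZ)), mul(add(Z, SSZ), mul(SZ, SSSZ))), Z)

Answer: after 3 steps: add(add(add(SSSZ, mul(Z, SSSZ)), mul(add(Z, SSZ), mul(SZ, SSSZ))), Z)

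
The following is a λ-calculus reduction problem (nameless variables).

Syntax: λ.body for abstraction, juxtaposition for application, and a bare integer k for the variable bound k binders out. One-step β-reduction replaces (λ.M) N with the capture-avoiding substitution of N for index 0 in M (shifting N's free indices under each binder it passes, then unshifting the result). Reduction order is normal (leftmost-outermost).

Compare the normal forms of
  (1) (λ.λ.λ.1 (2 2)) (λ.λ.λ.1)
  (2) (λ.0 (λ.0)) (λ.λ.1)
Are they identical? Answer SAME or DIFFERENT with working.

Answer: DIFFERENT — A ⇓ λ.λ.1 (λ.λ.1), B ⇓ λ.λ.0

Derivation:
Term A:
  start: (λ.λ.λ.1 (2 2)) (λ.λ.λ.1)
  step 1: λ.λ.1 ((λ.λ.λ.1) (λ.λ.λ.1))
  step 2: λ.λ.1 (λ.λ.1)

Term B:
  start: (λ.0 (λ.0)) (λ.λ.1)
  step 1: (λ.λ.1) (λ.0)
  step 2: λ.λ.0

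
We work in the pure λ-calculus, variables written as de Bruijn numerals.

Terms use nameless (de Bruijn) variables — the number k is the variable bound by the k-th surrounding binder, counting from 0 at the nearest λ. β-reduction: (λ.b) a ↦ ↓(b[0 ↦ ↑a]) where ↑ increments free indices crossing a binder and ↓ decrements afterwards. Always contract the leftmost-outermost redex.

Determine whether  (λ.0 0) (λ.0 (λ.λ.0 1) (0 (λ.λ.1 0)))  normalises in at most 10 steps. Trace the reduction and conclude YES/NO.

  start: (λ.0 0) (λ.0 (λ.λ.0 1) (0 (λ.λ.1 0)))
  [1] (λ.0 (λ.λ.0 1) (0 (λ.λ.1 0))) (λ.0 (λ.λ.0 1) (0 (λ.λ.1 0)))
  [2] (λ.0 (λ.λ.0 1) (0 (λ.λ.1 0))) (λ.λ.0 1) ((λ.0 (λ.λ.0 1) (0 (λ.λ.1 0))) (λ.λ.1 0))
  [3] (λ.λ.0 1) (λ.λ.0 1) ((λ.λ.0 1) (λ.λ.1 0)) ((λ.0 (λ.λ.0 1) (0 (λ.λ.1 0))) (λ.λ.1 0))
  [4] (λ.0 (λ.λ.0 1)) ((λ.λ.0 1) (λ.λ.1 0)) ((λ.0 (λ.λ.0 1) (0 (λ.λ.1 0))) (λ.λ.1 0))
  [5] (λ.λ.0 1) (λ.λ.1 0) (λ.λ.0 1) ((λ.0 (λ.λ.0 1) (0 (λ.λ.1 0))) (λ.λ.1 0))
  [6] (λ.0 (λ.λ.1 0)) (λ.λ.0 1) ((λ.0 (λ.λ.0 1) (0 (λ.λ.1 0))) (λ.λ.1 0))
  [7] (λ.λ.0 1) (λ.λ.1 0) ((λ.0 (λ.λ.0 1) (0 (λ.λ.1 0))) (λ.λ.1 0))
  [8] (λ.0 (λ.λ.1 0)) ((λ.0 (λ.λ.0 1) (0 (λ.λ.1 0))) (λ.λ.1 0))
  [9] (λ.0 (λ.λ.0 1) (0 (λ.λ.1 0))) (λ.λ.1 0) (λ.λ.1 0)
  [10] (λ.λ.1 0) (λ.λ.0 1) ((λ.λ.1 0) (λ.λ.1 0)) (λ.λ.1 0)

Answer: NO — after 10 steps the term is (λ.λ.1 0) (λ.λ.0 1) ((λ.λ.1 0) (λ.λ.1 0)) (λ.λ.1 0), not yet normal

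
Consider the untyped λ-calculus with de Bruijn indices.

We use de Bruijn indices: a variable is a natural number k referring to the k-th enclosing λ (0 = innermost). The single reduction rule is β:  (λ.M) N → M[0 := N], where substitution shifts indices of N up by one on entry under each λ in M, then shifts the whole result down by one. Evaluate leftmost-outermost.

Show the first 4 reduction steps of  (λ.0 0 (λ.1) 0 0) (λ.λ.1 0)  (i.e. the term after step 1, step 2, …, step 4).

Answer: after 4 steps: (λ.(λ.λ.λ.1 0) 0) (λ.λ.1 0) (λ.λ.1 0)

Working:
  start: (λ.0 0 (λ.1) 0 0) (λ.λ.1 0)
  [1] (λ.λ.1 0) (λ.λ.1 0) (λ.λ.λ.1 0) (λ.λ.1 0) (λ.λ.1 0)
  [2] (λ.(λ.λ.1 0) 0) (λ.λ.λ.1 0) (λ.λ.1 0) (λ.λ.1 0)
  [3] (λ.λ.1 0) (λ.λ.λ.1 0) (λ.λ.1 0) (λ.λ.1 0)
  [4] (λ.(λ.λ.λ.1 0) 0) (λ.λ.1 0) (λ.λ.1 0)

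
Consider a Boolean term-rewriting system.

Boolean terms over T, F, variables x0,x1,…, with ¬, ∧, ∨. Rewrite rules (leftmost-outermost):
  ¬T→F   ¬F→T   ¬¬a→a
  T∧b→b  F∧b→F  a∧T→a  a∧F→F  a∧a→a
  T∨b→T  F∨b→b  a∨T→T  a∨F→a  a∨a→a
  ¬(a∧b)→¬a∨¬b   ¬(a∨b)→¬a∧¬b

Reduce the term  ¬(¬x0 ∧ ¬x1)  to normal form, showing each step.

Answer: normal form = x0 ∨ x1  (in 3 steps)

Working:
  start: ¬(¬x0 ∧ ¬x1)
  step 1: ¬¬x0 ∨ ¬¬x1
  step 2: x0 ∨ ¬¬x1
  step 3: x0 ∨ x1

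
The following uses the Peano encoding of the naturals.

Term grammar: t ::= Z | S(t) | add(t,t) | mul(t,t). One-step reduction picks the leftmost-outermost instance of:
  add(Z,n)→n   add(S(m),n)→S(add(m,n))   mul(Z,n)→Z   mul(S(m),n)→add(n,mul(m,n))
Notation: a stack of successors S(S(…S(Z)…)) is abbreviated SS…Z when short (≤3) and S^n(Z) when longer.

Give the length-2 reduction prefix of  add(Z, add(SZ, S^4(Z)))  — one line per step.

Answer: after 2 steps: S(add(Z, S^4(Z)))

Working:
  start: add(Z, add(SZ, S^4(Z)))
  step 1: add(SZ, S^4(Z))
  step 2: S(add(Z, S^4(Z)))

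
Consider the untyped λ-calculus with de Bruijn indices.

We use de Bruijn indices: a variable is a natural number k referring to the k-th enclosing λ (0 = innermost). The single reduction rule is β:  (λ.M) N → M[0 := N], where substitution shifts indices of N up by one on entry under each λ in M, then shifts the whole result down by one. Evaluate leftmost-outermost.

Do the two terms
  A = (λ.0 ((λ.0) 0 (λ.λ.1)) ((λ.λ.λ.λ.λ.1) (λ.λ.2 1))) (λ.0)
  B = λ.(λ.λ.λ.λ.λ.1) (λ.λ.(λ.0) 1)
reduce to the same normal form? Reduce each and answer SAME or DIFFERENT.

Answer: SAME — A ⇓ λ.λ.λ.λ.λ.1, B ⇓ λ.λ.λ.λ.λ.1

Reduction:
Term A:
  start: (λ.0 ((λ.0) 0 (λ.λ.1)) ((λ.λ.λ.λ.λ.1) (λ.λ.2 1))) (λ.0)
  →1  (λ.0) ((λ.0) (λ.0) (λ.λ.1)) ((λ.λ.λ.λ.λ.1) (λ.λ.(λ.0) 1))
  →2  (λ.0) (λ.0) (λ.λ.1) ((λ.λ.λ.λ.λ.1) (λ.λ.(λ.0) 1))
  →3  (λ.0) (λ.λ.1) ((λ.λ.λ.λ.λ.1) (λ.λ.(λ.0) 1))
  →4  (λ.λ.1) ((λ.λ.λ.λ.λ.1) (λ.λ.(λ.0) 1))
  →5  λ.(λ.λ.λ.λ.λ.1) (λ.λ.(λ.0) 1)
  →6  λ.λ.λ.λ.λ.1

Term B:
  start: λ.(λ.λ.λ.λ.λ.1) (λ.λ.(λ.0) 1)
  →1  λ.λ.λ.λ.λ.1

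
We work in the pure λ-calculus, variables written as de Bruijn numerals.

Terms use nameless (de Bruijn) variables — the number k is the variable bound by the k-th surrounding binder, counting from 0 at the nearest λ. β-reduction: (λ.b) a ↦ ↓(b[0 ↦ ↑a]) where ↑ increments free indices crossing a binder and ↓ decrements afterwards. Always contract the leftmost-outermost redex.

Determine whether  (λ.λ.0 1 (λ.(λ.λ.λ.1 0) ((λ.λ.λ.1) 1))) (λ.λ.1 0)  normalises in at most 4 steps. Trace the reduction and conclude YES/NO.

Answer: YES — reaches normal form λ.0 (λ.λ.1 0) (λ.λ.λ.1 0) in 2 ≤ 4 steps

Derivation:
  start: (λ.λ.0 1 (λ.(λ.λ.λ.1 0) ((λ.λ.λ.1) 1))) (λ.λ.1 0)
  →1  λ.0 (λ.λ.1 0) (λ.(λ.λ.λ.1 0) ((λ.λ.λ.1) 1))
  →2  λ.0 (λ.λ.1 0) (λ.λ.λ.1 0)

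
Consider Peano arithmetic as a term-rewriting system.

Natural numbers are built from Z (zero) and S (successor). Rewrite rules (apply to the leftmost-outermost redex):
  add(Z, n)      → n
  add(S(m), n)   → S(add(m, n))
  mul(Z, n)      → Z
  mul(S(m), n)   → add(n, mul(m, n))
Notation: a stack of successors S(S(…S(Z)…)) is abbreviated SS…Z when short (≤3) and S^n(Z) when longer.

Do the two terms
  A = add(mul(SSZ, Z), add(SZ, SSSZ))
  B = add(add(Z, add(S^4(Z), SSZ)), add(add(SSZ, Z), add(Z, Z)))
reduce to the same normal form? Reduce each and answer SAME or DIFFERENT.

Answer: DIFFERENT — A ⇓ S^4(Z), B ⇓ S^8(Z)

Derivation:
Term A:
  start: add(mul(SSZ, Z), add(SZ, SSSZ))
  →1  add(add(Z, mul(SZ, Z)), add(SZ, SSSZ))
  →2  add(mul(SZ, Z), add(SZ, SSSZ))
  →3  add(add(Z, mul(Z, Z)), add(SZ, SSSZ))
  →4  add(mul(Z, Z), add(SZ, SSSZ))
  →5  add(Z, add(SZ, SSSZ))
  →6  add(SZ, SSSZ)
  →7  S(add(Z, SSSZ))
  →8  S^4(Z)

Term B:
  start: add(add(Z, add(S^4(Z), SSZ)), add(add(SSZ, Z), add(Z, Z)))
  →1  add(add(S^4(Z), SSZ), add(add(SSZ, Z), add(Z, Z)))
  →2  add(S(add(SSSZ, SSZ)), add(add(SSZ, Z), add(Z, Z)))
  →3  S(add(add(SSSZ, SSZ), add(add(SSZ, Z), add(Z, Z))))
  →4  S(add(S(add(SSZ, SSZ)), add(add(SSZ, Z), add(Z, Z))))
  →5  S(S(add(add(SSZ, SSZ), add(add(SSZ, Z), add(Z, Z)))))
  →6  S(S(add(S(add(SZ, SSZ)), add(add(SSZ, Z), add(Z, Z)))))
  →7  S(S(S(add(add(SZ, SSZ), add(add(SSZ, Z), add(Z, Z))))))
  →8  S(S(S(add(S(add(Z, SSZ)), add(add(SSZ, Z), add(Z, Z))))))
  →9  S(S(S(S(add(add(Z, SSZ), add(add(SSZ, Z), add(Z, Z)))))))
  →10  S(S(S(S(add(SSZ, add(add(SSZ, Z), add(Z, Z)))))))
  →11  S(S(S(S(S(add(SZ, add(add(SSZ, Z), add(Z, Z))))))))
  →12  S(S(S(S(S(S(add(Z, add(add(SSZ, Z), add(Z, Z)))))))))
  →13  S(S(S(S(S(S(add(add(SSZ, Z), add(Z, Z))))))))
  →14  S(S(S(S(S(S(add(S(add(SZ, Z)), add(Z, Z))))))))
  →15  S(S(S(S(S(S(S(add(add(SZ, Z), add(Z, Z)))))))))
  →16  S(S(S(S(S(S(S(add(S(add(Z, Z)), add(Z, Z)))))))))
  →17  S(S(S(S(S(S(S(S(add(add(Z, Z), add(Z, Z))))))))))
  →18  S(S(S(S(S(S(S(S(add(Z, add(Z, Z))))))))))
  →19  S(S(S(S(S(S(S(S(add(Z, Z)))))))))
  →20  S^8(Z)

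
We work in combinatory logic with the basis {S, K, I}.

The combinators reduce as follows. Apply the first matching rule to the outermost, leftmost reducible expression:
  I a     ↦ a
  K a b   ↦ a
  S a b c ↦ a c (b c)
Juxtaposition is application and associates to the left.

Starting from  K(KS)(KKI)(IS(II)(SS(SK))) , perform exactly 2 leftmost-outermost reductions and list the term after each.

  start: K(KS)(KKI)(IS(II)(SS(SK)))
  step 1: KS(IS(II)(SS(SK)))
  step 2: S

Answer: after 2 steps: S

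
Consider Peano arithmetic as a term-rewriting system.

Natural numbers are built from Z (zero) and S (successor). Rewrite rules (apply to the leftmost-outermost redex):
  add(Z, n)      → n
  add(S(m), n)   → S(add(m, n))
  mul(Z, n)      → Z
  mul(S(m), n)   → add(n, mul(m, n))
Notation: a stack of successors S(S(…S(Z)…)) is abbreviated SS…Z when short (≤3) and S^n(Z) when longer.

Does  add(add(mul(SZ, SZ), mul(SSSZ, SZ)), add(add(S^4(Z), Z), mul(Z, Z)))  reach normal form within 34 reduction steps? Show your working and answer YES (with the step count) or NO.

Answer: YES — reaches normal form S^8(Z) in 32 ≤ 34 steps

Derivation:
  start: add(add(mul(SZ, SZ), mul(SSSZ, SZ)), add(add(S^4(Z), Z), mul(Z, Z)))
  step 1: add(add(add(SZ, mul(Z, SZ)), mul(SSSZ, SZ)), add(add(S^4(Z), Z), mul(Z, Z)))
  step 2: add(add(S(add(Z, mul(Z, SZ))), mul(SSSZ, SZ)), add(add(S^4(Z), Z), mul(Z, Z)))
  step 3: add(S(add(add(Z, mul(Z, SZ)), mul(SSSZ, SZ))), add(add(S^4(Z), Z), mul(Z, Z)))
  step 4: S(add(add(add(Z, mul(Z, SZ)), mul(SSSZ, SZ)), add(add(S^4(Z), Z), mul(Z, Z))))
  step 5: S(add(add(mul(Z, SZ), mul(SSSZ, SZ)), add(add(S^4(Z), Z), mul(Z, Z))))
  step 6: S(add(add(Z, mul(SSSZ, SZ)), add(add(S^4(Z), Z), mul(Z, Z))))
  step 7: S(add(mul(SSSZ, SZ), add(add(S^4(Z), Z), mul(Z, Z))))
  step 8: S(add(add(SZ, mul(SSZ, SZ)), add(add(S^4(Z), Z), mul(Z, Z))))
  step 9: S(add(S(add(Z, mul(SSZ, SZ))), add(add(S^4(Z), Z), mul(Z, Z))))
  step 10: S(S(add(add(Z, mul(SSZ, SZ)), add(add(S^4(Z), Z), mul(Z, Z)))))
  step 11: S(S(add(mul(SSZ, SZ), add(add(S^4(Z), Z), mul(Z, Z)))))
  step 12: S(S(add(add(SZ, mul(SZ, SZ)), add(add(S^4(Z), Z), mul(Z, Z)))))
  step 13: S(S(add(S(add(Z, mul(SZ, SZ))), add(add(S^4(Z), Z), mul(Z, Z)))))
  step 14: S(S(S(add(add(Z, mul(SZ, SZ)), add(add(S^4(Z), Z), mul(Z, Z))))))
  step 15: S(S(S(add(mul(SZ, SZ), add(add(S^4(Z), Z), mul(Z, Z))))))
  step 16: S(S(S(add(add(SZ, mul(Z, SZ)), add(add(S^4(Z), Z), mul(Z, Z))))))
  step 17: S(S(S(add(S(add(Z, mul(Z, SZ))), add(add(S^4(Z), Z), mul(Z, Z))))))
  step 18: S(S(S(S(add(add(Z, mul(Z, SZ)), add(add(S^4(Z), Z), mul(Z, Z)))))))
  step 19: S(S(S(S(add(mul(Z, SZ), add(add(S^4(Z), Z), mul(Z, Z)))))))
  step 20: S(S(S(S(add(Z, add(add(S^4(Z), Z), mul(Z, Z)))))))
  step 21: S(S(S(S(add(add(S^4(Z), Z), mul(Z, Z))))))
  step 22: S(S(S(S(add(S(add(SSSZ, Z)), mul(Z, Z))))))
  step 23: S(S(S(S(S(add(add(SSSZ, Z), mul(Z, Z)))))))
  step 24: S(S(S(S(S(add(S(add(SSZ, Z)), mul(Z, Z)))))))
  step 25: S(S(S(S(S(S(add(add(SSZ, Z), mul(Z, Z))))))))
  step 26: S(S(S(S(S(S(add(S(add(SZ, Z)), mul(Z, Z))))))))
  step 27: S(S(S(S(S(S(S(add(add(SZ, Z), mul(Z, Z)))))))))
  step 28: S(S(S(S(S(S(S(add(S(add(Z, Z)), mul(Z, Z)))))))))
  step 29: S(S(S(S(S(S(S(S(add(add(Z, Z), mul(Z, Z))))))))))
  step 30: S(S(S(S(S(S(S(S(add(Z, mul(Z, Z))))))))))
  step 31: S(S(S(S(S(S(S(S(mul(Z, Z)))))))))
  step 32: S^8(Z)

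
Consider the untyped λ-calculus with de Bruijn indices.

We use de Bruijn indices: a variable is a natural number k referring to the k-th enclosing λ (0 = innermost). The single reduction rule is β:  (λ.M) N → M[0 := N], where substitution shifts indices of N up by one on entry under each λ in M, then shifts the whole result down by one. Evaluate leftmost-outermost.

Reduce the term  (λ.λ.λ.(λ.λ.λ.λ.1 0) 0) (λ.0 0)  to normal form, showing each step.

Answer: normal form = λ.λ.λ.λ.λ.1 0  (in 2 steps)

Working:
  start: (λ.λ.λ.(λ.λ.λ.λ.1 0) 0) (λ.0 0)
  step 1: λ.λ.(λ.λ.λ.λ.1 0) 0
  step 2: λ.λ.λ.λ.λ.1 0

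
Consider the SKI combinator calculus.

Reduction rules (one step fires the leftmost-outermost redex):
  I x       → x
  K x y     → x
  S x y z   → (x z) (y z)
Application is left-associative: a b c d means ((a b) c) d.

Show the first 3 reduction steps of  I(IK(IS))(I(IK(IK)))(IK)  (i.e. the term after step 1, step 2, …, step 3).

Answer: after 3 steps: IS(IK)

Derivation:
  start: I(IK(IS))(I(IK(IK)))(IK)
  step 1: IK(IS)(I(IK(IK)))(IK)
  step 2: K(IS)(I(IK(IK)))(IK)
  step 3: IS(IK)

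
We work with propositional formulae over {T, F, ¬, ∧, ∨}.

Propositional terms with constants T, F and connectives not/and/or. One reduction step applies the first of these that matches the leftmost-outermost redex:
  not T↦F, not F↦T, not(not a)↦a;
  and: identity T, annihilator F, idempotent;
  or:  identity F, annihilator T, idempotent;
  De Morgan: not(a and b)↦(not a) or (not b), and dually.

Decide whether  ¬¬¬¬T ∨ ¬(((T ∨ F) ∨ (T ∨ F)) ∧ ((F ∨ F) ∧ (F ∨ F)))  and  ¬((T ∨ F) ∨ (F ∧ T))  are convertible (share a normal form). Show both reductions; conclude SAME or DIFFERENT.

Term A:
  start: ¬¬¬¬T ∨ ¬(((T ∨ F) ∨ (T ∨ F)) ∧ ((F ∨ F) ∧ (F ∨ F)))
  →1  ¬¬T ∨ ¬(((T ∨ F) ∨ (T ∨ F)) ∧ ((F ∨ F) ∧ (F ∨ F)))
  →2  T ∨ ¬(((T ∨ F) ∨ (T ∨ F)) ∧ ((F ∨ F) ∧ (F ∨ F)))
  →3  T

Term B:
  start: ¬((T ∨ F) ∨ (F ∧ T))
  →1  ¬(T ∨ F) ∧ ¬(F ∧ T)
  →2  (¬T ∧ ¬F) ∧ ¬(F ∧ T)
  →3  (F ∧ ¬F) ∧ ¬(F ∧ T)
  →4  F ∧ ¬(F ∧ T)
  →5  F

Answer: DIFFERENT — A ⇓ T, B ⇓ F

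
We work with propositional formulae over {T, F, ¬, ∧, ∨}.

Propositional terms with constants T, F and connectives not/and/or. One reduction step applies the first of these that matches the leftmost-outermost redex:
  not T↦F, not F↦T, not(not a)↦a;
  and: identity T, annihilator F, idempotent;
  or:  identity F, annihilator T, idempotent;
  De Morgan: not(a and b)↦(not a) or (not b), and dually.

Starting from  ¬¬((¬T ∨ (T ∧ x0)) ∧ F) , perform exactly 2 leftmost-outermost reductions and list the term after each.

Answer: after 2 steps: F

Reduction:
  start: ¬¬((¬T ∨ (T ∧ x0)) ∧ F)
  step 1: (¬T ∨ (T ∧ x0)) ∧ F
  step 2: F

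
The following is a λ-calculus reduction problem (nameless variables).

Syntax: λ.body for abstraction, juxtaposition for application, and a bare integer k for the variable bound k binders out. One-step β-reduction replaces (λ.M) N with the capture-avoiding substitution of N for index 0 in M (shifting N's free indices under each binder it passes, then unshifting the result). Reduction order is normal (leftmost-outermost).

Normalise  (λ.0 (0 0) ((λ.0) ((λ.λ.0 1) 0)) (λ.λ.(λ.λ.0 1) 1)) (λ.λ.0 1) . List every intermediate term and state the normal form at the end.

Answer: normal form = λ.λ.0 (λ.λ.0 1)  (in 12 steps)

Working:
  start: (λ.0 (0 0) ((λ.0) ((λ.λ.0 1) 0)) (λ.λ.(λ.λ.0 1) 1)) (λ.λ.0 1)
  [1] (λ.λ.0 1) ((λ.λ.0 1) (λ.λ.0 1)) ((λ.0) ((λ.λ.0 1) (λ.λ.0 1))) (λ.λ.(λ.λ.0 1) 1)
  [2] (λ.0 ((λ.λ.0 1) (λ.λ.0 1))) ((λ.0) ((λ.λ.0 1) (λ.λ.0 1))) (λ.λ.(λ.λ.0 1) 1)
  [3] (λ.0) ((λ.λ.0 1) (λ.λ.0 1)) ((λ.λ.0 1) (λ.λ.0 1)) (λ.λ.(λ.λ.0 1) 1)
  [4] (λ.λ.0 1) (λ.λ.0 1) ((λ.λ.0 1) (λ.λ.0 1)) (λ.λ.(λ.λ.0 1) 1)
  [5] (λ.0 (λ.λ.0 1)) ((λ.λ.0 1) (λ.λ.0 1)) (λ.λ.(λ.λ.0 1) 1)
  [6] (λ.λ.0 1) (λ.λ.0 1) (λ.λ.0 1) (λ.λ.(λ.λ.0 1) 1)
  [7] (λ.0 (λ.λ.0 1)) (λ.λ.0 1) (λ.λ.(λ.λ.0 1) 1)
  [8] (λ.λ.0 1) (λ.λ.0 1) (λ.λ.(λ.λ.0 1) 1)
  [9] (λ.0 (λ.λ.0 1)) (λ.λ.(λ.λ.0 1) 1)
  [10] (λ.λ.(λ.λ.0 1) 1) (λ.λ.0 1)
  [11] λ.(λ.λ.0 1) (λ.λ.0 1)
  [12] λ.λ.0 (λ.λ.0 1)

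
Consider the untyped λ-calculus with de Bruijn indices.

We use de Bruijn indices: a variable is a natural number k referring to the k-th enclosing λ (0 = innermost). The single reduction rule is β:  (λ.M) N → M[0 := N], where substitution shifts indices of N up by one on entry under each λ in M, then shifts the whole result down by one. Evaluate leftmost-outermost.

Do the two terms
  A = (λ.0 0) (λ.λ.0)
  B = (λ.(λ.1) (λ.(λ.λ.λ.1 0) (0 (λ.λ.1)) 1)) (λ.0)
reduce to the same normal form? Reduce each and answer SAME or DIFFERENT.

Answer: SAME — A ⇓ λ.0, B ⇓ λ.0

Derivation:
Term A:
  start: (λ.0 0) (λ.λ.0)
  [1] (λ.λ.0) (λ.λ.0)
  [2] λ.0

Term B:
  start: (λ.(λ.1) (λ.(λ.λ.λ.1 0) (0 (λ.λ.1)) 1)) (λ.0)
  [1] (λ.λ.0) (λ.(λ.λ.λ.1 0) (0 (λ.λ.1)) (λ.0))
  [2] λ.0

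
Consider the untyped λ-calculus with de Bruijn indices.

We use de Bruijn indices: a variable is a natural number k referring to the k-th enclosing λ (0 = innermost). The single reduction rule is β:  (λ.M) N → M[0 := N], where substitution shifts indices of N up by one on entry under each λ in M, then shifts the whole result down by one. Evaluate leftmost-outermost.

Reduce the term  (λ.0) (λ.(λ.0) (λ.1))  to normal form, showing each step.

  start: (λ.0) (λ.(λ.0) (λ.1))
  step 1: λ.(λ.0) (λ.1)
  step 2: λ.λ.1

Answer: normal form = λ.λ.1  (in 2 steps)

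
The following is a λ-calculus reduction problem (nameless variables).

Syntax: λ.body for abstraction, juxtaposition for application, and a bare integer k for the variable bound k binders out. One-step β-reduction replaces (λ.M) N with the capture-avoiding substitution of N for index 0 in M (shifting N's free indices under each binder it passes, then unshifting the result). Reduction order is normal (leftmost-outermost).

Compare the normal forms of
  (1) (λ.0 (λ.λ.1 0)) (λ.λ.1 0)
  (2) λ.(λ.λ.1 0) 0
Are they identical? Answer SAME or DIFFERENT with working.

Answer: SAME — A ⇓ λ.λ.1 0, B ⇓ λ.λ.1 0

Derivation:
Term A:
  start: (λ.0 (λ.λ.1 0)) (λ.λ.1 0)
  step 1: (λ.λ.1 0) (λ.λ.1 0)
  step 2: λ.(λ.λ.1 0) 0
  step 3: λ.λ.1 0

Term B:
  start: λ.(λ.λ.1 0) 0
  step 1: λ.λ.1 0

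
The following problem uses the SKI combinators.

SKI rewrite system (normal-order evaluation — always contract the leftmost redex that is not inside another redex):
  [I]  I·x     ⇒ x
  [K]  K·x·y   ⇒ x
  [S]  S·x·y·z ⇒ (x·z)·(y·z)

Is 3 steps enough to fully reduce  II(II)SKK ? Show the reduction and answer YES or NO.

  start: II(II)SKK
  [1] I(II)SKK
  [2] IISKK
  [3] ISKK

Answer: NO — after 3 steps the term is ISKK, not yet normal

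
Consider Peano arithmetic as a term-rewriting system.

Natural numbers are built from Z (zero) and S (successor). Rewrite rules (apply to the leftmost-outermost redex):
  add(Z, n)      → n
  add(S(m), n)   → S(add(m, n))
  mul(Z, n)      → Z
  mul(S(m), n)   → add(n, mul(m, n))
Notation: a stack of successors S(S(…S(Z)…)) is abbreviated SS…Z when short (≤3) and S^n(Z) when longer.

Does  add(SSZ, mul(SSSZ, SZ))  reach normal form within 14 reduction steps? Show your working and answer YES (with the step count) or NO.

Answer: YES — reaches normal form S^5(Z) in 13 ≤ 14 steps

Derivation:
  start: add(SSZ, mul(SSSZ, SZ))
  →1  S(add(SZ, mul(SSSZ, SZ)))
  →2  S(S(add(Z, mul(SSSZ, SZ))))
  →3  S(S(mul(SSSZ, SZ)))
  →4  S(S(add(SZ, mul(SSZ, SZ))))
  →5  S(S(S(add(Z, mul(SSZ, SZ)))))
  →6  S(S(S(mul(SSZ, SZ))))
  →7  S(S(S(add(SZ, mul(SZ, SZ)))))
  →8  S(S(S(S(add(Z, mul(SZ, SZ))))))
  →9  S(S(S(S(mul(SZ, SZ)))))
  →10  S(S(S(S(add(SZ, mul(Z, SZ))))))
  →11  S(S(S(S(S(add(Z, mul(Z, SZ)))))))
  →12  S(S(S(S(S(mul(Z, SZ))))))
  →13  S^5(Z)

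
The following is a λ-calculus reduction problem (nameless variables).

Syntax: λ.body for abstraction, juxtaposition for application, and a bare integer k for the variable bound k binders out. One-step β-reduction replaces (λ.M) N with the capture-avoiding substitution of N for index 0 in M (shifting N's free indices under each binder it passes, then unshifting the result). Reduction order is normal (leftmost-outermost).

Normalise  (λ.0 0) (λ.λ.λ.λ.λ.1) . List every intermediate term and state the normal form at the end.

Answer: normal form = λ.λ.λ.λ.1  (in 2 steps)

Reduction:
  start: (λ.0 0) (λ.λ.λ.λ.λ.1)
  [1] (λ.λ.λ.λ.λ.1) (λ.λ.λ.λ.λ.1)
  [2] λ.λ.λ.λ.1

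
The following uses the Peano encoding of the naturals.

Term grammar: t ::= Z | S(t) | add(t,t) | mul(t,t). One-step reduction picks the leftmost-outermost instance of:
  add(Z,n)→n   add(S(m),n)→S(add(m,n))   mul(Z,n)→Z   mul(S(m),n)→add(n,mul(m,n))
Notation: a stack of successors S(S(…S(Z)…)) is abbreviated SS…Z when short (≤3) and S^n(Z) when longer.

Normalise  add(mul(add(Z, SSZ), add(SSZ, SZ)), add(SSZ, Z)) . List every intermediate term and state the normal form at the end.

  start: add(mul(add(Z, SSZ), add(SSZ, SZ)), add(SSZ, Z))
  step 1: add(mul(SSZ, add(SSZ, SZ)), add(SSZ, Z))
  step 2: add(add(add(SSZ, SZ), mul(SZ, add(SSZ, SZ))), add(SSZ, Z))
  step 3: add(add(S(add(SZ, SZ)), mul(SZ, add(SSZ, SZ))), add(SSZ, Z))
  step 4: add(S(add(add(SZ, SZ), mul(SZ, add(SSZ, SZ)))), add(SSZ, Z))
  step 5: S(add(add(add(SZ, SZ), mul(SZ, add(SSZ, SZ))), add(SSZ, Z)))
  step 6: S(add(add(S(add(Z, SZ)), mul(SZ, add(SSZ, SZ))), add(SSZ, Z)))
  step 7: S(add(S(add(add(Z, SZ), mul(SZ, add(SSZ, SZ)))), add(SSZ, Z)))
  step 8: S(S(add(add(add(Z, SZ), mul(SZ, add(SSZ, SZ))), add(SSZ, Z))))
  step 9: S(S(add(add(SZ, mul(SZ, add(SSZ, SZ))), add(SSZ, Z))))
  step 10: S(S(add(S(add(Z, mul(SZ, add(SSZ, SZ)))), add(SSZ, Z))))
  step 11: S(S(S(add(add(Z, mul(SZ, add(SSZ, SZ))), add(SSZ, Z)))))
  step 12: S(S(S(add(mul(SZ, add(SSZ, SZ)), add(SSZ, Z)))))
  step 13: S(S(S(add(add(add(SSZ, SZ), mul(Z, add(SSZ, SZ))), add(SSZ, Z)))))
  step 14: S(S(S(add(add(S(add(SZ, SZ)), mul(Z, add(SSZ, SZ))), add(SSZ, Z)))))
  step 15: S(S(S(add(S(add(add(SZ, SZ), mul(Z, add(SSZ, SZ)))), add(SSZ, Z)))))
  step 16: S(S(S(S(add(add(add(SZ, SZ), mul(Z, add(SSZ, SZ))), add(SSZ, Z))))))
  step 17: S(S(S(S(add(add(S(add(Z, SZ)), mul(Z, add(SSZ, SZ))), add(SSZ, Z))))))
  step 18: S(S(S(S(add(S(add(add(Z, SZ), mul(Z, add(SSZ, SZ)))), add(SSZ, Z))))))
  step 19: S(S(S(S(S(add(add(add(Z, SZ), mul(Z, add(SSZ, SZ))), add(SSZ, Z)))))))
  step 20: S(S(S(S(S(add(add(SZ, mul(Z, add(SSZ, SZ))), add(SSZ, Z)))))))
  step 21: S(S(S(S(S(add(S(add(Z, mul(Z, add(SSZ, SZ)))), add(SSZ, Z)))))))
  step 22: S(S(S(S(S(S(add(add(Z, mul(Z, add(SSZ, SZ))), add(SSZ, Z))))))))
  step 23: S(S(S(S(S(S(add(mul(Z, add(SSZ, SZ)), add(SSZ, Z))))))))
  step 24: S(S(S(S(S(S(add(Z, add(SSZ, Z))))))))
  step 25: S(S(S(S(S(S(add(SSZ, Z)))))))
  step 26: S(S(S(S(S(S(S(add(SZ, Z))))))))
  step 27: S(S(S(S(S(S(S(S(add(Z, Z)))))))))
  step 28: S^8(Z)

Answer: normal form = S^8(Z)  (in 28 steps)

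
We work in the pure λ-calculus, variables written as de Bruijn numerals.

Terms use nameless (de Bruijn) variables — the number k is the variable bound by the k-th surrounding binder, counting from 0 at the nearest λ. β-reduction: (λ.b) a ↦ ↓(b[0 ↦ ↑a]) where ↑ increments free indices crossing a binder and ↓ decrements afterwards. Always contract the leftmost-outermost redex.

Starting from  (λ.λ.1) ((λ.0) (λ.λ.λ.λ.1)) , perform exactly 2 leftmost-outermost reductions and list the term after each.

  start: (λ.λ.1) ((λ.0) (λ.λ.λ.λ.1))
  step 1: λ.(λ.0) (λ.λ.λ.λ.1)
  step 2: λ.λ.λ.λ.λ.1

Answer: after 2 steps: λ.λ.λ.λ.λ.1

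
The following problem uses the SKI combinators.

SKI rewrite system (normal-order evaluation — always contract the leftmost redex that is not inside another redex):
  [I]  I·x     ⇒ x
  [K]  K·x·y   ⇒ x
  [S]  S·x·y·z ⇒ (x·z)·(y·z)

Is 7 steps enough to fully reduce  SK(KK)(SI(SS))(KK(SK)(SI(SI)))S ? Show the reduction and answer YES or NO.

  start: SK(KK)(SI(SS))(KK(SK)(SI(SI)))S
  →1  K(SI(SS))(KK(SI(SS)))(KK(SK)(SI(SI)))S
  →2  SI(SS)(KK(SK)(SI(SI)))S
  →3  I(KK(SK)(SI(SI)))(SS(KK(SK)(SI(SI))))S
  →4  KK(SK)(SI(SI))(SS(KK(SK)(SI(SI))))S
  →5  K(SI(SI))(SS(KK(SK)(SI(SI))))S
  →6  SI(SI)S
  →7  IS(SIS)

Answer: NO — after 7 steps the term is IS(SIS), not yet normal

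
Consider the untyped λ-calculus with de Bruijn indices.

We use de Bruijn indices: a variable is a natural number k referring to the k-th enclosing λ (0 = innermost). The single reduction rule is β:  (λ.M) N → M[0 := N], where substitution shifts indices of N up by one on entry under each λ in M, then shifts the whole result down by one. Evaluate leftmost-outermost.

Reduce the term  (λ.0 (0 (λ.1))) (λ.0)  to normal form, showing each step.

  start: (λ.0 (0 (λ.1))) (λ.0)
  [1] (λ.0) ((λ.0) (λ.λ.0))
  [2] (λ.0) (λ.λ.0)
  [3] λ.λ.0

Answer: normal form = λ.λ.0  (in 3 steps)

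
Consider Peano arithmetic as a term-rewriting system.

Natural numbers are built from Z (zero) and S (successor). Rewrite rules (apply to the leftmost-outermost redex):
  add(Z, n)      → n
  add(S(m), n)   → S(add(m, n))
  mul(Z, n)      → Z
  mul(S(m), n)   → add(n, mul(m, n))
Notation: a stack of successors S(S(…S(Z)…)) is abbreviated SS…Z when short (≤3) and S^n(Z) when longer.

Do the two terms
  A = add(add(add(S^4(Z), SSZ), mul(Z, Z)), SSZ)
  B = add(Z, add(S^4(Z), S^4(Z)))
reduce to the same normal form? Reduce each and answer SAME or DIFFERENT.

Term A:
  start: add(add(add(S^4(Z), SSZ), mul(Z, Z)), SSZ)
  [1] add(add(S(add(SSSZ, SSZ)), mul(Z, Z)), SSZ)
  [2] add(S(add(add(SSSZ, SSZ), mul(Z, Z))), SSZ)
  [3] S(add(add(add(SSSZ, SSZ), mul(Z, Z)), SSZ))
  [4] S(add(add(S(add(SSZ, SSZ)), mul(Z, Z)), SSZ))
  [5] S(add(S(add(add(SSZ, SSZ), mul(Z, Z))), SSZ))
  [6] S(S(add(add(add(SSZ, SSZ), mul(Z, Z)), SSZ)))
  [7] S(S(add(add(S(add(SZ, SSZ)), mul(Z, Z)), SSZ)))
  [8] S(S(add(S(add(add(SZ, SSZ), mul(Z, Z))), SSZ)))
  [9] S(S(S(add(add(add(SZ, SSZ), mul(Z, Z)), SSZ))))
  [10] S(S(S(add(add(S(add(Z, SSZ)), mul(Z, Z)), SSZ))))
  [11] S(S(S(add(S(add(add(Z, SSZ), mul(Z, Z))), SSZ))))
  [12] S(S(S(S(add(add(add(Z, SSZ), mul(Z, Z)), SSZ)))))
  [13] S(S(S(S(add(add(SSZ, mul(Z, Z)), SSZ)))))
  [14] S(S(S(S(add(S(add(SZ, mul(Z, Z))), SSZ)))))
  [15] S(S(S(S(S(add(add(SZ, mul(Z, Z)), SSZ))))))
  [16] S(S(S(S(S(add(S(add(Z, mul(Z, Z))), SSZ))))))
  [17] S(S(S(S(S(S(add(add(Z, mul(Z, Z)), SSZ)))))))
  [18] S(S(S(S(S(S(add(mul(Z, Z), SSZ)))))))
  [19] S(S(S(S(S(S(add(Z, SSZ)))))))
  [20] S^8(Z)

Term B:
  start: add(Z, add(S^4(Z), S^4(Z)))
  [1] add(S^4(Z), S^4(Z))
  [2] S(add(SSSZ, S^4(Z)))
  [3] S(S(add(SSZ, S^4(Z))))
  [4] S(S(S(add(SZ, S^4(Z)))))
  [5] S(S(S(S(add(Z, S^4(Z))))))
  [6] S^8(Z)

Answer: SAME — A ⇓ S^8(Z), B ⇓ S^8(Z)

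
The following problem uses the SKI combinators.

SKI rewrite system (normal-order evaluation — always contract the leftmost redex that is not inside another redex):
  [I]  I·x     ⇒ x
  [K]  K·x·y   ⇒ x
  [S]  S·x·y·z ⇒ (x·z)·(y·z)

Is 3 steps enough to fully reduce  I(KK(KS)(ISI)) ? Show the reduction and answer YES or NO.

  start: I(KK(KS)(ISI))
  [1] KK(KS)(ISI)
  [2] K(ISI)
  [3] K(SI)

Answer: YES — reaches normal form K(SI) in 3 ≤ 3 steps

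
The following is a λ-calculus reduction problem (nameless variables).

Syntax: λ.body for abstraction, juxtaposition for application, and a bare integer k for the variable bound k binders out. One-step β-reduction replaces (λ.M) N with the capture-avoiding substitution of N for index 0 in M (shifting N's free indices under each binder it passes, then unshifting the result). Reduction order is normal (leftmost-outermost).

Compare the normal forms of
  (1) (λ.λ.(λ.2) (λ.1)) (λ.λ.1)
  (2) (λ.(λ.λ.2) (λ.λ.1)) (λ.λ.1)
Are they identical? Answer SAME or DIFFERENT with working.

Answer: SAME — A ⇓ λ.λ.λ.1, B ⇓ λ.λ.λ.1

Derivation:
Term A:
  start: (λ.λ.(λ.2) (λ.1)) (λ.λ.1)
  →1  λ.(λ.λ.λ.1) (λ.1)
  →2  λ.λ.λ.1

Term B:
  start: (λ.(λ.λ.2) (λ.λ.1)) (λ.λ.1)
  →1  (λ.λ.λ.λ.1) (λ.λ.1)
  →2  λ.λ.λ.1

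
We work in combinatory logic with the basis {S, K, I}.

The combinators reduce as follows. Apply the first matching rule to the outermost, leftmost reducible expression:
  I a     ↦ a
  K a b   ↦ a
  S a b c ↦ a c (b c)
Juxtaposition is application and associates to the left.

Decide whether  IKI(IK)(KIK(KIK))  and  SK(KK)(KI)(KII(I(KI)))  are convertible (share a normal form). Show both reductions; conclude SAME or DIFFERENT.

Term A:
  start: IKI(IK)(KIK(KIK))
  →1  KI(IK)(KIK(KIK))
  →2  I(KIK(KIK))
  →3  KIK(KIK)
  →4  I(KIK)
  →5  KIK
  →6  I

Term B:
  start: SK(KK)(KI)(KII(I(KI)))
  →1  K(KI)(KK(KI))(KII(I(KI)))
  →2  KI(KII(I(KI)))
  →3  I

Answer: SAME — A ⇓ I, B ⇓ I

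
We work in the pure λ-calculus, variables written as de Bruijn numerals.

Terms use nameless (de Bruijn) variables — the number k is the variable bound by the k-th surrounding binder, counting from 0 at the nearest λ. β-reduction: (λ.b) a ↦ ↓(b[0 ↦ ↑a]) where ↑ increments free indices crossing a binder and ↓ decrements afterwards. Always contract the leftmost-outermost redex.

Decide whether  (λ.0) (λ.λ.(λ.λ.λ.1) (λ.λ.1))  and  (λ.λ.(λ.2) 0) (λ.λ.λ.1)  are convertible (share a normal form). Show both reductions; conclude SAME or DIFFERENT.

Answer: SAME — A ⇓ λ.λ.λ.λ.1, B ⇓ λ.λ.λ.λ.1

Working:
Term A:
  start: (λ.0) (λ.λ.(λ.λ.λ.1) (λ.λ.1))
  [1] λ.λ.(λ.λ.λ.1) (λ.λ.1)
  [2] λ.λ.λ.λ.1

Term B:
  start: (λ.λ.(λ.2) 0) (λ.λ.λ.1)
  [1] λ.(λ.λ.λ.λ.1) 0
  [2] λ.λ.λ.λ.1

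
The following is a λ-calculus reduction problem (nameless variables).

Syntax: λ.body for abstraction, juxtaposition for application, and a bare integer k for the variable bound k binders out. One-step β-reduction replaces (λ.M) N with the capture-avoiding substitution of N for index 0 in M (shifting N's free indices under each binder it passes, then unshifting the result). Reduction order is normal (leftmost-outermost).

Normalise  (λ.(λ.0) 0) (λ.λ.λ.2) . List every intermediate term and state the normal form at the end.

  start: (λ.(λ.0) 0) (λ.λ.λ.2)
  →1  (λ.0) (λ.λ.λ.2)
  →2  λ.λ.λ.2

Answer: normal form = λ.λ.λ.2  (in 2 steps)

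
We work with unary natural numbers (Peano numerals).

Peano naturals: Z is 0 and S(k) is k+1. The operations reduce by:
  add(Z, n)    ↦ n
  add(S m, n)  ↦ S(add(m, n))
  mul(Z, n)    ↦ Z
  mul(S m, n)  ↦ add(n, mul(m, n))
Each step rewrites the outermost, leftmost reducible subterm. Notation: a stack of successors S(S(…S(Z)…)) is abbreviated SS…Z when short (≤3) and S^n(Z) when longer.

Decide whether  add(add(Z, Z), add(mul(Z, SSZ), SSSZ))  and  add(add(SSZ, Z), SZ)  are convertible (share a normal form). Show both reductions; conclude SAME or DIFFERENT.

Term A:
  start: add(add(Z, Z), add(mul(Z, SSZ), SSSZ))
  [1] add(Z, add(mul(Z, SSZ), SSSZ))
  [2] add(mul(Z, SSZ), SSSZ)
  [3] add(Z, SSSZ)
  [4] SSSZ

Term B:
  start: add(add(SSZ, Z), SZ)
  [1] add(S(add(SZ, Z)), SZ)
  [2] S(add(add(SZ, Z), SZ))
  [3] S(add(S(add(Z, Z)), SZ))
  [4] S(S(add(add(Z, Z), SZ)))
  [5] S(S(add(Z, SZ)))
  [6] SSSZ

Answer: SAME — A ⇓ SSSZ, B ⇓ SSSZ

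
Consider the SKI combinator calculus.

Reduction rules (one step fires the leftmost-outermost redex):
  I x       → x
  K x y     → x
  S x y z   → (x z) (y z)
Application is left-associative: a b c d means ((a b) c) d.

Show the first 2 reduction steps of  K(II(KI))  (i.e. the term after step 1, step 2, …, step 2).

Answer: after 2 steps: K(KI)

Derivation:
  start: K(II(KI))
  [1] K(I(KI))
  [2] K(KI)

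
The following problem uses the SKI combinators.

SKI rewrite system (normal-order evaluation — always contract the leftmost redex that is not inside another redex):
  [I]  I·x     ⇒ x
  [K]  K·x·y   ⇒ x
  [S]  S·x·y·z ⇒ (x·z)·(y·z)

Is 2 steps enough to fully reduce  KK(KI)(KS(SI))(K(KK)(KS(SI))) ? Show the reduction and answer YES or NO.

  start: KK(KI)(KS(SI))(K(KK)(KS(SI)))
  step 1: K(KS(SI))(K(KK)(KS(SI)))
  step 2: KS(SI)

Answer: NO — after 2 steps the term is KS(SI), not yet normal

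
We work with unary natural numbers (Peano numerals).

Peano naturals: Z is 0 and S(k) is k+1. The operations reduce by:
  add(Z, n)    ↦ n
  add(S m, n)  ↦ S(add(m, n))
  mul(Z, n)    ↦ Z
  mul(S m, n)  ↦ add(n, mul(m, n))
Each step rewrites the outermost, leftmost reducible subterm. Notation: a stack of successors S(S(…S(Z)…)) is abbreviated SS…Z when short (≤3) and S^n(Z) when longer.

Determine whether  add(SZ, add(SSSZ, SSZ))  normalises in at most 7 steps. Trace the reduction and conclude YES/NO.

  start: add(SZ, add(SSSZ, SSZ))
  →1  S(add(Z, add(SSSZ, SSZ)))
  →2  S(add(SSSZ, SSZ))
  →3  S(S(add(SSZ, SSZ)))
  →4  S(S(S(add(SZ, SSZ))))
  →5  S(S(S(S(add(Z, SSZ)))))
  →6  S^6(Z)

Answer: YES — reaches normal form S^6(Z) in 6 ≤ 7 steps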